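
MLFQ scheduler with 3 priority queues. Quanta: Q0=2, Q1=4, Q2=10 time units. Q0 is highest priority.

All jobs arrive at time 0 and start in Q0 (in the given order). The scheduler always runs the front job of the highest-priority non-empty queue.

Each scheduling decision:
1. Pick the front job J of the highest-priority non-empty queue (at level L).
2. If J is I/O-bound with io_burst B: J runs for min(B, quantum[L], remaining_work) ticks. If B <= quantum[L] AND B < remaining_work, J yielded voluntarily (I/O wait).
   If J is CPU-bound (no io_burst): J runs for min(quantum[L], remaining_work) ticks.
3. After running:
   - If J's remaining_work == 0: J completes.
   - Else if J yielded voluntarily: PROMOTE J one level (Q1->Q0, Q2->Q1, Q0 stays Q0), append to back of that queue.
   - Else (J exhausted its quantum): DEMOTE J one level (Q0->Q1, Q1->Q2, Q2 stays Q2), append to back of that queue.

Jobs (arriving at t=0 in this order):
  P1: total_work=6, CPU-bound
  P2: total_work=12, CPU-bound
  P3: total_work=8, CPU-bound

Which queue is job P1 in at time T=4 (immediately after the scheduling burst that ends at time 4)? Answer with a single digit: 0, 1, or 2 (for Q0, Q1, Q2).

t=0-2: P1@Q0 runs 2, rem=4, quantum used, demote→Q1. Q0=[P2,P3] Q1=[P1] Q2=[]
t=2-4: P2@Q0 runs 2, rem=10, quantum used, demote→Q1. Q0=[P3] Q1=[P1,P2] Q2=[]
t=4-6: P3@Q0 runs 2, rem=6, quantum used, demote→Q1. Q0=[] Q1=[P1,P2,P3] Q2=[]
t=6-10: P1@Q1 runs 4, rem=0, completes. Q0=[] Q1=[P2,P3] Q2=[]
t=10-14: P2@Q1 runs 4, rem=6, quantum used, demote→Q2. Q0=[] Q1=[P3] Q2=[P2]
t=14-18: P3@Q1 runs 4, rem=2, quantum used, demote→Q2. Q0=[] Q1=[] Q2=[P2,P3]
t=18-24: P2@Q2 runs 6, rem=0, completes. Q0=[] Q1=[] Q2=[P3]
t=24-26: P3@Q2 runs 2, rem=0, completes. Q0=[] Q1=[] Q2=[]

Answer: 1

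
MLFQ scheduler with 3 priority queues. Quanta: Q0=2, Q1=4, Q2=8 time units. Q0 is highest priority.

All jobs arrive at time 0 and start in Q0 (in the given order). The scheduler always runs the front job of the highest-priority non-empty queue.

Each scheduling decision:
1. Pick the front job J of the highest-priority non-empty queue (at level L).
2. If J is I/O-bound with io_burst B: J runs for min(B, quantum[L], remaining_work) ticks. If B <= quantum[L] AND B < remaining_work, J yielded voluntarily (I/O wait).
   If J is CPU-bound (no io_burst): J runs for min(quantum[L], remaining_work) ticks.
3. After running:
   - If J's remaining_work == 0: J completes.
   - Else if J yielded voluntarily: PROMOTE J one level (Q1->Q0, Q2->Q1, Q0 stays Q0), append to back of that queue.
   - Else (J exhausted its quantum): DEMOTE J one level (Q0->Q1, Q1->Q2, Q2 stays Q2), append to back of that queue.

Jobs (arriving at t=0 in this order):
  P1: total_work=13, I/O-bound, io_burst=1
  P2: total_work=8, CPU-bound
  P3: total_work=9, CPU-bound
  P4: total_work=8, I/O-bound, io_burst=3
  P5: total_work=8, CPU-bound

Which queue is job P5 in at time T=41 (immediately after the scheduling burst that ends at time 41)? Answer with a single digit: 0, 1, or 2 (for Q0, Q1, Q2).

Answer: 2

Derivation:
t=0-1: P1@Q0 runs 1, rem=12, I/O yield, promote→Q0. Q0=[P2,P3,P4,P5,P1] Q1=[] Q2=[]
t=1-3: P2@Q0 runs 2, rem=6, quantum used, demote→Q1. Q0=[P3,P4,P5,P1] Q1=[P2] Q2=[]
t=3-5: P3@Q0 runs 2, rem=7, quantum used, demote→Q1. Q0=[P4,P5,P1] Q1=[P2,P3] Q2=[]
t=5-7: P4@Q0 runs 2, rem=6, quantum used, demote→Q1. Q0=[P5,P1] Q1=[P2,P3,P4] Q2=[]
t=7-9: P5@Q0 runs 2, rem=6, quantum used, demote→Q1. Q0=[P1] Q1=[P2,P3,P4,P5] Q2=[]
t=9-10: P1@Q0 runs 1, rem=11, I/O yield, promote→Q0. Q0=[P1] Q1=[P2,P3,P4,P5] Q2=[]
t=10-11: P1@Q0 runs 1, rem=10, I/O yield, promote→Q0. Q0=[P1] Q1=[P2,P3,P4,P5] Q2=[]
t=11-12: P1@Q0 runs 1, rem=9, I/O yield, promote→Q0. Q0=[P1] Q1=[P2,P3,P4,P5] Q2=[]
t=12-13: P1@Q0 runs 1, rem=8, I/O yield, promote→Q0. Q0=[P1] Q1=[P2,P3,P4,P5] Q2=[]
t=13-14: P1@Q0 runs 1, rem=7, I/O yield, promote→Q0. Q0=[P1] Q1=[P2,P3,P4,P5] Q2=[]
t=14-15: P1@Q0 runs 1, rem=6, I/O yield, promote→Q0. Q0=[P1] Q1=[P2,P3,P4,P5] Q2=[]
t=15-16: P1@Q0 runs 1, rem=5, I/O yield, promote→Q0. Q0=[P1] Q1=[P2,P3,P4,P5] Q2=[]
t=16-17: P1@Q0 runs 1, rem=4, I/O yield, promote→Q0. Q0=[P1] Q1=[P2,P3,P4,P5] Q2=[]
t=17-18: P1@Q0 runs 1, rem=3, I/O yield, promote→Q0. Q0=[P1] Q1=[P2,P3,P4,P5] Q2=[]
t=18-19: P1@Q0 runs 1, rem=2, I/O yield, promote→Q0. Q0=[P1] Q1=[P2,P3,P4,P5] Q2=[]
t=19-20: P1@Q0 runs 1, rem=1, I/O yield, promote→Q0. Q0=[P1] Q1=[P2,P3,P4,P5] Q2=[]
t=20-21: P1@Q0 runs 1, rem=0, completes. Q0=[] Q1=[P2,P3,P4,P5] Q2=[]
t=21-25: P2@Q1 runs 4, rem=2, quantum used, demote→Q2. Q0=[] Q1=[P3,P4,P5] Q2=[P2]
t=25-29: P3@Q1 runs 4, rem=3, quantum used, demote→Q2. Q0=[] Q1=[P4,P5] Q2=[P2,P3]
t=29-32: P4@Q1 runs 3, rem=3, I/O yield, promote→Q0. Q0=[P4] Q1=[P5] Q2=[P2,P3]
t=32-34: P4@Q0 runs 2, rem=1, quantum used, demote→Q1. Q0=[] Q1=[P5,P4] Q2=[P2,P3]
t=34-38: P5@Q1 runs 4, rem=2, quantum used, demote→Q2. Q0=[] Q1=[P4] Q2=[P2,P3,P5]
t=38-39: P4@Q1 runs 1, rem=0, completes. Q0=[] Q1=[] Q2=[P2,P3,P5]
t=39-41: P2@Q2 runs 2, rem=0, completes. Q0=[] Q1=[] Q2=[P3,P5]
t=41-44: P3@Q2 runs 3, rem=0, completes. Q0=[] Q1=[] Q2=[P5]
t=44-46: P5@Q2 runs 2, rem=0, completes. Q0=[] Q1=[] Q2=[]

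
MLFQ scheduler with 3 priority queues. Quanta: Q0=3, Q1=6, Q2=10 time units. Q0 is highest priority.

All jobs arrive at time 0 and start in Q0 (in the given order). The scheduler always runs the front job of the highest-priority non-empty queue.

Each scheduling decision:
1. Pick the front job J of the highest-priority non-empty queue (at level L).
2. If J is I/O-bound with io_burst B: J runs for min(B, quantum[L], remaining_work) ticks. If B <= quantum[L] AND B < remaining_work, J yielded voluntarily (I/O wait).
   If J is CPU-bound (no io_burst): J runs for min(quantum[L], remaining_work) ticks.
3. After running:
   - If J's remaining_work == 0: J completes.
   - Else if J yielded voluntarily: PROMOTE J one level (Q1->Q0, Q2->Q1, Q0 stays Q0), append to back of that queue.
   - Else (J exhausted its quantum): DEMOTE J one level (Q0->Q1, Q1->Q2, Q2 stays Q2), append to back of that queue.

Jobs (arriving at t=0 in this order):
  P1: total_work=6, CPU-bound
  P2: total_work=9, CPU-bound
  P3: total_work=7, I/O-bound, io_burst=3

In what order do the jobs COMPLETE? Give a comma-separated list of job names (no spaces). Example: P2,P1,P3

Answer: P3,P1,P2

Derivation:
t=0-3: P1@Q0 runs 3, rem=3, quantum used, demote→Q1. Q0=[P2,P3] Q1=[P1] Q2=[]
t=3-6: P2@Q0 runs 3, rem=6, quantum used, demote→Q1. Q0=[P3] Q1=[P1,P2] Q2=[]
t=6-9: P3@Q0 runs 3, rem=4, I/O yield, promote→Q0. Q0=[P3] Q1=[P1,P2] Q2=[]
t=9-12: P3@Q0 runs 3, rem=1, I/O yield, promote→Q0. Q0=[P3] Q1=[P1,P2] Q2=[]
t=12-13: P3@Q0 runs 1, rem=0, completes. Q0=[] Q1=[P1,P2] Q2=[]
t=13-16: P1@Q1 runs 3, rem=0, completes. Q0=[] Q1=[P2] Q2=[]
t=16-22: P2@Q1 runs 6, rem=0, completes. Q0=[] Q1=[] Q2=[]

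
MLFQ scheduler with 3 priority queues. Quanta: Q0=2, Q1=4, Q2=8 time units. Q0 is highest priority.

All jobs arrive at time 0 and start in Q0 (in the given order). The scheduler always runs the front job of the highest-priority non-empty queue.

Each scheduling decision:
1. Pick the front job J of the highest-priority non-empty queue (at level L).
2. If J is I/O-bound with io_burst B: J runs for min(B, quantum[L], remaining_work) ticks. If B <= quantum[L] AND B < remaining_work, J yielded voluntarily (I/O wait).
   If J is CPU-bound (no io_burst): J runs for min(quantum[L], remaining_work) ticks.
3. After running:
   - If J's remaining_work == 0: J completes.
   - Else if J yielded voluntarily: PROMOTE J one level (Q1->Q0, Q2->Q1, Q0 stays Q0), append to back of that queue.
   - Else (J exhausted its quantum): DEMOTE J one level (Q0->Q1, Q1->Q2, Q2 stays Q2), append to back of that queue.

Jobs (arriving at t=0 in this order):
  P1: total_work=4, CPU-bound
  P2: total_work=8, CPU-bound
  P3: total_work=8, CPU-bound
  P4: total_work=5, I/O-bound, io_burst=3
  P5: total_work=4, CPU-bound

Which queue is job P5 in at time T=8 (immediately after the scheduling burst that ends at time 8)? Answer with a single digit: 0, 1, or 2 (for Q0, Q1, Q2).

Answer: 0

Derivation:
t=0-2: P1@Q0 runs 2, rem=2, quantum used, demote→Q1. Q0=[P2,P3,P4,P5] Q1=[P1] Q2=[]
t=2-4: P2@Q0 runs 2, rem=6, quantum used, demote→Q1. Q0=[P3,P4,P5] Q1=[P1,P2] Q2=[]
t=4-6: P3@Q0 runs 2, rem=6, quantum used, demote→Q1. Q0=[P4,P5] Q1=[P1,P2,P3] Q2=[]
t=6-8: P4@Q0 runs 2, rem=3, quantum used, demote→Q1. Q0=[P5] Q1=[P1,P2,P3,P4] Q2=[]
t=8-10: P5@Q0 runs 2, rem=2, quantum used, demote→Q1. Q0=[] Q1=[P1,P2,P3,P4,P5] Q2=[]
t=10-12: P1@Q1 runs 2, rem=0, completes. Q0=[] Q1=[P2,P3,P4,P5] Q2=[]
t=12-16: P2@Q1 runs 4, rem=2, quantum used, demote→Q2. Q0=[] Q1=[P3,P4,P5] Q2=[P2]
t=16-20: P3@Q1 runs 4, rem=2, quantum used, demote→Q2. Q0=[] Q1=[P4,P5] Q2=[P2,P3]
t=20-23: P4@Q1 runs 3, rem=0, completes. Q0=[] Q1=[P5] Q2=[P2,P3]
t=23-25: P5@Q1 runs 2, rem=0, completes. Q0=[] Q1=[] Q2=[P2,P3]
t=25-27: P2@Q2 runs 2, rem=0, completes. Q0=[] Q1=[] Q2=[P3]
t=27-29: P3@Q2 runs 2, rem=0, completes. Q0=[] Q1=[] Q2=[]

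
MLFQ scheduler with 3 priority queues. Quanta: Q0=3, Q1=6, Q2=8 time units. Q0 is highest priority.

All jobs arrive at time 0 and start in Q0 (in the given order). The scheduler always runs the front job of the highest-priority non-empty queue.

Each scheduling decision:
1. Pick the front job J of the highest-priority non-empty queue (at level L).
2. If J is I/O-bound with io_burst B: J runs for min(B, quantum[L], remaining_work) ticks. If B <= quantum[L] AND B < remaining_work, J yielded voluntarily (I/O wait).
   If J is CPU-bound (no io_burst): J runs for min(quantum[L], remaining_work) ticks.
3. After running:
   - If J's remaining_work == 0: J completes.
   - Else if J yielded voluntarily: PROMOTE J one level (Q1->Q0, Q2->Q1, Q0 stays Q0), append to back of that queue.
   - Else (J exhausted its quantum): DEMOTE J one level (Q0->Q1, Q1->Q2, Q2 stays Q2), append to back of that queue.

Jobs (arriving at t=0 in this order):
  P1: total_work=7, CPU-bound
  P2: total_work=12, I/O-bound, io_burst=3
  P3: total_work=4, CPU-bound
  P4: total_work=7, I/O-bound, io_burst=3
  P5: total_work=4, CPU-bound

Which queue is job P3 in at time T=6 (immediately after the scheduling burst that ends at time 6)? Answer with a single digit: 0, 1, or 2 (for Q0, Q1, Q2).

t=0-3: P1@Q0 runs 3, rem=4, quantum used, demote→Q1. Q0=[P2,P3,P4,P5] Q1=[P1] Q2=[]
t=3-6: P2@Q0 runs 3, rem=9, I/O yield, promote→Q0. Q0=[P3,P4,P5,P2] Q1=[P1] Q2=[]
t=6-9: P3@Q0 runs 3, rem=1, quantum used, demote→Q1. Q0=[P4,P5,P2] Q1=[P1,P3] Q2=[]
t=9-12: P4@Q0 runs 3, rem=4, I/O yield, promote→Q0. Q0=[P5,P2,P4] Q1=[P1,P3] Q2=[]
t=12-15: P5@Q0 runs 3, rem=1, quantum used, demote→Q1. Q0=[P2,P4] Q1=[P1,P3,P5] Q2=[]
t=15-18: P2@Q0 runs 3, rem=6, I/O yield, promote→Q0. Q0=[P4,P2] Q1=[P1,P3,P5] Q2=[]
t=18-21: P4@Q0 runs 3, rem=1, I/O yield, promote→Q0. Q0=[P2,P4] Q1=[P1,P3,P5] Q2=[]
t=21-24: P2@Q0 runs 3, rem=3, I/O yield, promote→Q0. Q0=[P4,P2] Q1=[P1,P3,P5] Q2=[]
t=24-25: P4@Q0 runs 1, rem=0, completes. Q0=[P2] Q1=[P1,P3,P5] Q2=[]
t=25-28: P2@Q0 runs 3, rem=0, completes. Q0=[] Q1=[P1,P3,P5] Q2=[]
t=28-32: P1@Q1 runs 4, rem=0, completes. Q0=[] Q1=[P3,P5] Q2=[]
t=32-33: P3@Q1 runs 1, rem=0, completes. Q0=[] Q1=[P5] Q2=[]
t=33-34: P5@Q1 runs 1, rem=0, completes. Q0=[] Q1=[] Q2=[]

Answer: 0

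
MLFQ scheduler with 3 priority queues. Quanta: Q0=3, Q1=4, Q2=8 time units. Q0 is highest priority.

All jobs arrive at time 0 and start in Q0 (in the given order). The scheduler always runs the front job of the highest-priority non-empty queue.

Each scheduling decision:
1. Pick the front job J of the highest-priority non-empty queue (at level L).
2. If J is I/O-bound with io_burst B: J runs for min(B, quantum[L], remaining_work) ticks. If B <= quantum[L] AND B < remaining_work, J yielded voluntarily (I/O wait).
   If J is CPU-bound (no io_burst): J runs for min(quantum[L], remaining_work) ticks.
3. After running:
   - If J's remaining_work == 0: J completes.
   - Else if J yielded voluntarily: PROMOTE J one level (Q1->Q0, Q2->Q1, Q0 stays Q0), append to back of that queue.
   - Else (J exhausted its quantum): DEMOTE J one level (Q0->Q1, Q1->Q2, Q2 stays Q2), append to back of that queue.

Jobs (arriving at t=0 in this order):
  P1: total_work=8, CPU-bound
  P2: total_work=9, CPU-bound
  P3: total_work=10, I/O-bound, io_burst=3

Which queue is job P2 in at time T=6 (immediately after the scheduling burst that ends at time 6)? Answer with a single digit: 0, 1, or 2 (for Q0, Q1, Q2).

Answer: 1

Derivation:
t=0-3: P1@Q0 runs 3, rem=5, quantum used, demote→Q1. Q0=[P2,P3] Q1=[P1] Q2=[]
t=3-6: P2@Q0 runs 3, rem=6, quantum used, demote→Q1. Q0=[P3] Q1=[P1,P2] Q2=[]
t=6-9: P3@Q0 runs 3, rem=7, I/O yield, promote→Q0. Q0=[P3] Q1=[P1,P2] Q2=[]
t=9-12: P3@Q0 runs 3, rem=4, I/O yield, promote→Q0. Q0=[P3] Q1=[P1,P2] Q2=[]
t=12-15: P3@Q0 runs 3, rem=1, I/O yield, promote→Q0. Q0=[P3] Q1=[P1,P2] Q2=[]
t=15-16: P3@Q0 runs 1, rem=0, completes. Q0=[] Q1=[P1,P2] Q2=[]
t=16-20: P1@Q1 runs 4, rem=1, quantum used, demote→Q2. Q0=[] Q1=[P2] Q2=[P1]
t=20-24: P2@Q1 runs 4, rem=2, quantum used, demote→Q2. Q0=[] Q1=[] Q2=[P1,P2]
t=24-25: P1@Q2 runs 1, rem=0, completes. Q0=[] Q1=[] Q2=[P2]
t=25-27: P2@Q2 runs 2, rem=0, completes. Q0=[] Q1=[] Q2=[]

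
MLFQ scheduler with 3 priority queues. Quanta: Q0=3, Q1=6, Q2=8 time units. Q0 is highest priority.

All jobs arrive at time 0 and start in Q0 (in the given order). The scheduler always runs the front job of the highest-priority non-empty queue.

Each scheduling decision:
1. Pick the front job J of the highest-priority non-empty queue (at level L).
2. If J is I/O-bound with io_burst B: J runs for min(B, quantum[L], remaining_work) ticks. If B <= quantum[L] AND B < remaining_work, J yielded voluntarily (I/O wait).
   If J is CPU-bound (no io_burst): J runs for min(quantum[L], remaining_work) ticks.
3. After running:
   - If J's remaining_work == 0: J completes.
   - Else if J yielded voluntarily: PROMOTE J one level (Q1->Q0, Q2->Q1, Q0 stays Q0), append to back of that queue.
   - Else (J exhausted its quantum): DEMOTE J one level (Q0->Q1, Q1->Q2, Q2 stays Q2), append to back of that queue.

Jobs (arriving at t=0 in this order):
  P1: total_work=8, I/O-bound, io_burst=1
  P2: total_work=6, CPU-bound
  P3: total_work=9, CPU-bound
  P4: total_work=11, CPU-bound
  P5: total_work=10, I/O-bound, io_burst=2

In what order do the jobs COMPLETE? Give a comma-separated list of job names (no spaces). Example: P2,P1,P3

Answer: P5,P1,P2,P3,P4

Derivation:
t=0-1: P1@Q0 runs 1, rem=7, I/O yield, promote→Q0. Q0=[P2,P3,P4,P5,P1] Q1=[] Q2=[]
t=1-4: P2@Q0 runs 3, rem=3, quantum used, demote→Q1. Q0=[P3,P4,P5,P1] Q1=[P2] Q2=[]
t=4-7: P3@Q0 runs 3, rem=6, quantum used, demote→Q1. Q0=[P4,P5,P1] Q1=[P2,P3] Q2=[]
t=7-10: P4@Q0 runs 3, rem=8, quantum used, demote→Q1. Q0=[P5,P1] Q1=[P2,P3,P4] Q2=[]
t=10-12: P5@Q0 runs 2, rem=8, I/O yield, promote→Q0. Q0=[P1,P5] Q1=[P2,P3,P4] Q2=[]
t=12-13: P1@Q0 runs 1, rem=6, I/O yield, promote→Q0. Q0=[P5,P1] Q1=[P2,P3,P4] Q2=[]
t=13-15: P5@Q0 runs 2, rem=6, I/O yield, promote→Q0. Q0=[P1,P5] Q1=[P2,P3,P4] Q2=[]
t=15-16: P1@Q0 runs 1, rem=5, I/O yield, promote→Q0. Q0=[P5,P1] Q1=[P2,P3,P4] Q2=[]
t=16-18: P5@Q0 runs 2, rem=4, I/O yield, promote→Q0. Q0=[P1,P5] Q1=[P2,P3,P4] Q2=[]
t=18-19: P1@Q0 runs 1, rem=4, I/O yield, promote→Q0. Q0=[P5,P1] Q1=[P2,P3,P4] Q2=[]
t=19-21: P5@Q0 runs 2, rem=2, I/O yield, promote→Q0. Q0=[P1,P5] Q1=[P2,P3,P4] Q2=[]
t=21-22: P1@Q0 runs 1, rem=3, I/O yield, promote→Q0. Q0=[P5,P1] Q1=[P2,P3,P4] Q2=[]
t=22-24: P5@Q0 runs 2, rem=0, completes. Q0=[P1] Q1=[P2,P3,P4] Q2=[]
t=24-25: P1@Q0 runs 1, rem=2, I/O yield, promote→Q0. Q0=[P1] Q1=[P2,P3,P4] Q2=[]
t=25-26: P1@Q0 runs 1, rem=1, I/O yield, promote→Q0. Q0=[P1] Q1=[P2,P3,P4] Q2=[]
t=26-27: P1@Q0 runs 1, rem=0, completes. Q0=[] Q1=[P2,P3,P4] Q2=[]
t=27-30: P2@Q1 runs 3, rem=0, completes. Q0=[] Q1=[P3,P4] Q2=[]
t=30-36: P3@Q1 runs 6, rem=0, completes. Q0=[] Q1=[P4] Q2=[]
t=36-42: P4@Q1 runs 6, rem=2, quantum used, demote→Q2. Q0=[] Q1=[] Q2=[P4]
t=42-44: P4@Q2 runs 2, rem=0, completes. Q0=[] Q1=[] Q2=[]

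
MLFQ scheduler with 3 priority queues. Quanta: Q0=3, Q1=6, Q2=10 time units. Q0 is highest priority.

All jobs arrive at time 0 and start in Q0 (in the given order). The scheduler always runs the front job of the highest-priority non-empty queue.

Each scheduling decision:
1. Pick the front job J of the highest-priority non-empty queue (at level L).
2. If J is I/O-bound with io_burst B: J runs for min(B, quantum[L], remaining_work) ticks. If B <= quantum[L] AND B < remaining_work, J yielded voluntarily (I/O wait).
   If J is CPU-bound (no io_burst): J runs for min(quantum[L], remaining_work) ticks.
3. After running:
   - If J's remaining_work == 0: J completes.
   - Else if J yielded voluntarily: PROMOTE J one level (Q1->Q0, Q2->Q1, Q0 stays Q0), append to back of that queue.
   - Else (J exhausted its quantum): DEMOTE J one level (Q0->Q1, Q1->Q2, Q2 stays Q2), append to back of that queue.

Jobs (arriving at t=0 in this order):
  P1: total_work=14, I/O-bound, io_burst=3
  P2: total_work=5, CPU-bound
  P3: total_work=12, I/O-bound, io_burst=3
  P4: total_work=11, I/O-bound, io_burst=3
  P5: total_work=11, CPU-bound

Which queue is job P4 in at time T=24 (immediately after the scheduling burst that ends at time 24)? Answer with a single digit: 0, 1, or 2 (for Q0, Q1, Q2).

t=0-3: P1@Q0 runs 3, rem=11, I/O yield, promote→Q0. Q0=[P2,P3,P4,P5,P1] Q1=[] Q2=[]
t=3-6: P2@Q0 runs 3, rem=2, quantum used, demote→Q1. Q0=[P3,P4,P5,P1] Q1=[P2] Q2=[]
t=6-9: P3@Q0 runs 3, rem=9, I/O yield, promote→Q0. Q0=[P4,P5,P1,P3] Q1=[P2] Q2=[]
t=9-12: P4@Q0 runs 3, rem=8, I/O yield, promote→Q0. Q0=[P5,P1,P3,P4] Q1=[P2] Q2=[]
t=12-15: P5@Q0 runs 3, rem=8, quantum used, demote→Q1. Q0=[P1,P3,P4] Q1=[P2,P5] Q2=[]
t=15-18: P1@Q0 runs 3, rem=8, I/O yield, promote→Q0. Q0=[P3,P4,P1] Q1=[P2,P5] Q2=[]
t=18-21: P3@Q0 runs 3, rem=6, I/O yield, promote→Q0. Q0=[P4,P1,P3] Q1=[P2,P5] Q2=[]
t=21-24: P4@Q0 runs 3, rem=5, I/O yield, promote→Q0. Q0=[P1,P3,P4] Q1=[P2,P5] Q2=[]
t=24-27: P1@Q0 runs 3, rem=5, I/O yield, promote→Q0. Q0=[P3,P4,P1] Q1=[P2,P5] Q2=[]
t=27-30: P3@Q0 runs 3, rem=3, I/O yield, promote→Q0. Q0=[P4,P1,P3] Q1=[P2,P5] Q2=[]
t=30-33: P4@Q0 runs 3, rem=2, I/O yield, promote→Q0. Q0=[P1,P3,P4] Q1=[P2,P5] Q2=[]
t=33-36: P1@Q0 runs 3, rem=2, I/O yield, promote→Q0. Q0=[P3,P4,P1] Q1=[P2,P5] Q2=[]
t=36-39: P3@Q0 runs 3, rem=0, completes. Q0=[P4,P1] Q1=[P2,P5] Q2=[]
t=39-41: P4@Q0 runs 2, rem=0, completes. Q0=[P1] Q1=[P2,P5] Q2=[]
t=41-43: P1@Q0 runs 2, rem=0, completes. Q0=[] Q1=[P2,P5] Q2=[]
t=43-45: P2@Q1 runs 2, rem=0, completes. Q0=[] Q1=[P5] Q2=[]
t=45-51: P5@Q1 runs 6, rem=2, quantum used, demote→Q2. Q0=[] Q1=[] Q2=[P5]
t=51-53: P5@Q2 runs 2, rem=0, completes. Q0=[] Q1=[] Q2=[]

Answer: 0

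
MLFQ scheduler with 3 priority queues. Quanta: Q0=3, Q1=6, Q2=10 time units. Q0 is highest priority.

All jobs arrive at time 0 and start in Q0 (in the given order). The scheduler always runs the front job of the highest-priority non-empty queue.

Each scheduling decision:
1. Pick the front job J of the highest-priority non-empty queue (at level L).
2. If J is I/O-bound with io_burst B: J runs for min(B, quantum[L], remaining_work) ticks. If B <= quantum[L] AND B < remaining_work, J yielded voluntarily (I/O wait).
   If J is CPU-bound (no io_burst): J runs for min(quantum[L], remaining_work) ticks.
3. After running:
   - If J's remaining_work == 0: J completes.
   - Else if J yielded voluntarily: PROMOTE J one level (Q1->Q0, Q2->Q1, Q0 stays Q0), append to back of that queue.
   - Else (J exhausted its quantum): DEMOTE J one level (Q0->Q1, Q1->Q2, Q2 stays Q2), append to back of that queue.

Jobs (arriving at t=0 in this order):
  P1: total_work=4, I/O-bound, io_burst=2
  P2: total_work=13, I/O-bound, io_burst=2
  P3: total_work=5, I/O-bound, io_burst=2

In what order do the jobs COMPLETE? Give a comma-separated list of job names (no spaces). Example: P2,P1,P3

t=0-2: P1@Q0 runs 2, rem=2, I/O yield, promote→Q0. Q0=[P2,P3,P1] Q1=[] Q2=[]
t=2-4: P2@Q0 runs 2, rem=11, I/O yield, promote→Q0. Q0=[P3,P1,P2] Q1=[] Q2=[]
t=4-6: P3@Q0 runs 2, rem=3, I/O yield, promote→Q0. Q0=[P1,P2,P3] Q1=[] Q2=[]
t=6-8: P1@Q0 runs 2, rem=0, completes. Q0=[P2,P3] Q1=[] Q2=[]
t=8-10: P2@Q0 runs 2, rem=9, I/O yield, promote→Q0. Q0=[P3,P2] Q1=[] Q2=[]
t=10-12: P3@Q0 runs 2, rem=1, I/O yield, promote→Q0. Q0=[P2,P3] Q1=[] Q2=[]
t=12-14: P2@Q0 runs 2, rem=7, I/O yield, promote→Q0. Q0=[P3,P2] Q1=[] Q2=[]
t=14-15: P3@Q0 runs 1, rem=0, completes. Q0=[P2] Q1=[] Q2=[]
t=15-17: P2@Q0 runs 2, rem=5, I/O yield, promote→Q0. Q0=[P2] Q1=[] Q2=[]
t=17-19: P2@Q0 runs 2, rem=3, I/O yield, promote→Q0. Q0=[P2] Q1=[] Q2=[]
t=19-21: P2@Q0 runs 2, rem=1, I/O yield, promote→Q0. Q0=[P2] Q1=[] Q2=[]
t=21-22: P2@Q0 runs 1, rem=0, completes. Q0=[] Q1=[] Q2=[]

Answer: P1,P3,P2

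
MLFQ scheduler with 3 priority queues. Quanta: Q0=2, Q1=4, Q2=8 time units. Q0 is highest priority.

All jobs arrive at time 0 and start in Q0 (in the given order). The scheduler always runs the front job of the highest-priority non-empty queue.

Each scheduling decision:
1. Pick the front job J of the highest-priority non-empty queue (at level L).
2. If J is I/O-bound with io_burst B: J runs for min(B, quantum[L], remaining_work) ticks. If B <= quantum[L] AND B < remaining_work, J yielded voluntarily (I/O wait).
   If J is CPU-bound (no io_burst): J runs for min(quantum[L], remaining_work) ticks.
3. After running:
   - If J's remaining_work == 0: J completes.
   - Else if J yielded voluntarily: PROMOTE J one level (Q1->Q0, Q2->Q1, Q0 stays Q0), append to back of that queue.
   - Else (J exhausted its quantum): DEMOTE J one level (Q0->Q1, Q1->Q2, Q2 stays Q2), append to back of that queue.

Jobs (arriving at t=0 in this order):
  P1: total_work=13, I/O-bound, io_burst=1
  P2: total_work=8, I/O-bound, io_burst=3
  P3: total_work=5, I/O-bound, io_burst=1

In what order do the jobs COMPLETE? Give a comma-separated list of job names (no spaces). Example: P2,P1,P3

t=0-1: P1@Q0 runs 1, rem=12, I/O yield, promote→Q0. Q0=[P2,P3,P1] Q1=[] Q2=[]
t=1-3: P2@Q0 runs 2, rem=6, quantum used, demote→Q1. Q0=[P3,P1] Q1=[P2] Q2=[]
t=3-4: P3@Q0 runs 1, rem=4, I/O yield, promote→Q0. Q0=[P1,P3] Q1=[P2] Q2=[]
t=4-5: P1@Q0 runs 1, rem=11, I/O yield, promote→Q0. Q0=[P3,P1] Q1=[P2] Q2=[]
t=5-6: P3@Q0 runs 1, rem=3, I/O yield, promote→Q0. Q0=[P1,P3] Q1=[P2] Q2=[]
t=6-7: P1@Q0 runs 1, rem=10, I/O yield, promote→Q0. Q0=[P3,P1] Q1=[P2] Q2=[]
t=7-8: P3@Q0 runs 1, rem=2, I/O yield, promote→Q0. Q0=[P1,P3] Q1=[P2] Q2=[]
t=8-9: P1@Q0 runs 1, rem=9, I/O yield, promote→Q0. Q0=[P3,P1] Q1=[P2] Q2=[]
t=9-10: P3@Q0 runs 1, rem=1, I/O yield, promote→Q0. Q0=[P1,P3] Q1=[P2] Q2=[]
t=10-11: P1@Q0 runs 1, rem=8, I/O yield, promote→Q0. Q0=[P3,P1] Q1=[P2] Q2=[]
t=11-12: P3@Q0 runs 1, rem=0, completes. Q0=[P1] Q1=[P2] Q2=[]
t=12-13: P1@Q0 runs 1, rem=7, I/O yield, promote→Q0. Q0=[P1] Q1=[P2] Q2=[]
t=13-14: P1@Q0 runs 1, rem=6, I/O yield, promote→Q0. Q0=[P1] Q1=[P2] Q2=[]
t=14-15: P1@Q0 runs 1, rem=5, I/O yield, promote→Q0. Q0=[P1] Q1=[P2] Q2=[]
t=15-16: P1@Q0 runs 1, rem=4, I/O yield, promote→Q0. Q0=[P1] Q1=[P2] Q2=[]
t=16-17: P1@Q0 runs 1, rem=3, I/O yield, promote→Q0. Q0=[P1] Q1=[P2] Q2=[]
t=17-18: P1@Q0 runs 1, rem=2, I/O yield, promote→Q0. Q0=[P1] Q1=[P2] Q2=[]
t=18-19: P1@Q0 runs 1, rem=1, I/O yield, promote→Q0. Q0=[P1] Q1=[P2] Q2=[]
t=19-20: P1@Q0 runs 1, rem=0, completes. Q0=[] Q1=[P2] Q2=[]
t=20-23: P2@Q1 runs 3, rem=3, I/O yield, promote→Q0. Q0=[P2] Q1=[] Q2=[]
t=23-25: P2@Q0 runs 2, rem=1, quantum used, demote→Q1. Q0=[] Q1=[P2] Q2=[]
t=25-26: P2@Q1 runs 1, rem=0, completes. Q0=[] Q1=[] Q2=[]

Answer: P3,P1,P2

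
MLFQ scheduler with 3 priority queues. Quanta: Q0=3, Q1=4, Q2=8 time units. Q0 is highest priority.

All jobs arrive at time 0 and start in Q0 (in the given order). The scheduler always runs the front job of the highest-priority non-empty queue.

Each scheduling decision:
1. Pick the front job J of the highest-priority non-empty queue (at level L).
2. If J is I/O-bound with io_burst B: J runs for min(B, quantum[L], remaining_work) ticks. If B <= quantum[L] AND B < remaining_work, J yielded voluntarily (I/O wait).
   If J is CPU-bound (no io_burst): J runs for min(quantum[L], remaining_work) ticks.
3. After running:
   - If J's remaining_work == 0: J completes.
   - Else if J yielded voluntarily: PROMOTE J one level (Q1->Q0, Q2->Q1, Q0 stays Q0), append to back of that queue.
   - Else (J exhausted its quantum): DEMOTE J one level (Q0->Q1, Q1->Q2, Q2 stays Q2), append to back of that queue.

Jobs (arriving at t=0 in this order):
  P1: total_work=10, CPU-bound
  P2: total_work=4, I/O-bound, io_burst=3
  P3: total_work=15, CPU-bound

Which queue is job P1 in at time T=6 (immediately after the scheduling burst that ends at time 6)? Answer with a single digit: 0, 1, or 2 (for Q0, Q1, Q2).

Answer: 1

Derivation:
t=0-3: P1@Q0 runs 3, rem=7, quantum used, demote→Q1. Q0=[P2,P3] Q1=[P1] Q2=[]
t=3-6: P2@Q0 runs 3, rem=1, I/O yield, promote→Q0. Q0=[P3,P2] Q1=[P1] Q2=[]
t=6-9: P3@Q0 runs 3, rem=12, quantum used, demote→Q1. Q0=[P2] Q1=[P1,P3] Q2=[]
t=9-10: P2@Q0 runs 1, rem=0, completes. Q0=[] Q1=[P1,P3] Q2=[]
t=10-14: P1@Q1 runs 4, rem=3, quantum used, demote→Q2. Q0=[] Q1=[P3] Q2=[P1]
t=14-18: P3@Q1 runs 4, rem=8, quantum used, demote→Q2. Q0=[] Q1=[] Q2=[P1,P3]
t=18-21: P1@Q2 runs 3, rem=0, completes. Q0=[] Q1=[] Q2=[P3]
t=21-29: P3@Q2 runs 8, rem=0, completes. Q0=[] Q1=[] Q2=[]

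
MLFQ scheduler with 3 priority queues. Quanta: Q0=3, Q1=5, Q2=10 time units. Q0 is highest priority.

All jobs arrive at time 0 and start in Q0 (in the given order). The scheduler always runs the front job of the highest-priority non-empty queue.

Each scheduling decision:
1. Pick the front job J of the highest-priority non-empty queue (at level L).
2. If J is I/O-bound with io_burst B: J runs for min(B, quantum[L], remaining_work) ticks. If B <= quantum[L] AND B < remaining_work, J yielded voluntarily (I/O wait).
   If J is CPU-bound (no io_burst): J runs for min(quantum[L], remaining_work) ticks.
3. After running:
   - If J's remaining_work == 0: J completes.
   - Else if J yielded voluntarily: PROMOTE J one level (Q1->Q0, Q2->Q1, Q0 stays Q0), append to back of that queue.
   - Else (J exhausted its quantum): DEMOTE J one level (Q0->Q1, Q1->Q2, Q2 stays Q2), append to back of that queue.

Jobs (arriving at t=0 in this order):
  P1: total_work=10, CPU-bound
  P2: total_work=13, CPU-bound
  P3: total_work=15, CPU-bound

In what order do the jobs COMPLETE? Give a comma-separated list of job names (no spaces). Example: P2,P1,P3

Answer: P1,P2,P3

Derivation:
t=0-3: P1@Q0 runs 3, rem=7, quantum used, demote→Q1. Q0=[P2,P3] Q1=[P1] Q2=[]
t=3-6: P2@Q0 runs 3, rem=10, quantum used, demote→Q1. Q0=[P3] Q1=[P1,P2] Q2=[]
t=6-9: P3@Q0 runs 3, rem=12, quantum used, demote→Q1. Q0=[] Q1=[P1,P2,P3] Q2=[]
t=9-14: P1@Q1 runs 5, rem=2, quantum used, demote→Q2. Q0=[] Q1=[P2,P3] Q2=[P1]
t=14-19: P2@Q1 runs 5, rem=5, quantum used, demote→Q2. Q0=[] Q1=[P3] Q2=[P1,P2]
t=19-24: P3@Q1 runs 5, rem=7, quantum used, demote→Q2. Q0=[] Q1=[] Q2=[P1,P2,P3]
t=24-26: P1@Q2 runs 2, rem=0, completes. Q0=[] Q1=[] Q2=[P2,P3]
t=26-31: P2@Q2 runs 5, rem=0, completes. Q0=[] Q1=[] Q2=[P3]
t=31-38: P3@Q2 runs 7, rem=0, completes. Q0=[] Q1=[] Q2=[]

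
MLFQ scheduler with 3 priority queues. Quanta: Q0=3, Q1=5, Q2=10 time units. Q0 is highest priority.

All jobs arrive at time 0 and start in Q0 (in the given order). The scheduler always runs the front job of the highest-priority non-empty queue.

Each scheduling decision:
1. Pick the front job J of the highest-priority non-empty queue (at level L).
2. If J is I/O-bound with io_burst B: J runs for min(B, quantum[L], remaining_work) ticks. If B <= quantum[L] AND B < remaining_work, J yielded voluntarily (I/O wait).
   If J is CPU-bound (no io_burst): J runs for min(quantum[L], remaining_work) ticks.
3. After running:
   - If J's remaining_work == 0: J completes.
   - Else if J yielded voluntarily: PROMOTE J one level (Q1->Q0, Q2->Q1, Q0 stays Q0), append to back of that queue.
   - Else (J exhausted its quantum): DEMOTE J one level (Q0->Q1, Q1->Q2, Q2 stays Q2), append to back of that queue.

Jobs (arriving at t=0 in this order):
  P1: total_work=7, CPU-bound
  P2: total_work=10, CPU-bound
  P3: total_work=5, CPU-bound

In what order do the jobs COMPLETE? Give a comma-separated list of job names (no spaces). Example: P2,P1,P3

Answer: P1,P3,P2

Derivation:
t=0-3: P1@Q0 runs 3, rem=4, quantum used, demote→Q1. Q0=[P2,P3] Q1=[P1] Q2=[]
t=3-6: P2@Q0 runs 3, rem=7, quantum used, demote→Q1. Q0=[P3] Q1=[P1,P2] Q2=[]
t=6-9: P3@Q0 runs 3, rem=2, quantum used, demote→Q1. Q0=[] Q1=[P1,P2,P3] Q2=[]
t=9-13: P1@Q1 runs 4, rem=0, completes. Q0=[] Q1=[P2,P3] Q2=[]
t=13-18: P2@Q1 runs 5, rem=2, quantum used, demote→Q2. Q0=[] Q1=[P3] Q2=[P2]
t=18-20: P3@Q1 runs 2, rem=0, completes. Q0=[] Q1=[] Q2=[P2]
t=20-22: P2@Q2 runs 2, rem=0, completes. Q0=[] Q1=[] Q2=[]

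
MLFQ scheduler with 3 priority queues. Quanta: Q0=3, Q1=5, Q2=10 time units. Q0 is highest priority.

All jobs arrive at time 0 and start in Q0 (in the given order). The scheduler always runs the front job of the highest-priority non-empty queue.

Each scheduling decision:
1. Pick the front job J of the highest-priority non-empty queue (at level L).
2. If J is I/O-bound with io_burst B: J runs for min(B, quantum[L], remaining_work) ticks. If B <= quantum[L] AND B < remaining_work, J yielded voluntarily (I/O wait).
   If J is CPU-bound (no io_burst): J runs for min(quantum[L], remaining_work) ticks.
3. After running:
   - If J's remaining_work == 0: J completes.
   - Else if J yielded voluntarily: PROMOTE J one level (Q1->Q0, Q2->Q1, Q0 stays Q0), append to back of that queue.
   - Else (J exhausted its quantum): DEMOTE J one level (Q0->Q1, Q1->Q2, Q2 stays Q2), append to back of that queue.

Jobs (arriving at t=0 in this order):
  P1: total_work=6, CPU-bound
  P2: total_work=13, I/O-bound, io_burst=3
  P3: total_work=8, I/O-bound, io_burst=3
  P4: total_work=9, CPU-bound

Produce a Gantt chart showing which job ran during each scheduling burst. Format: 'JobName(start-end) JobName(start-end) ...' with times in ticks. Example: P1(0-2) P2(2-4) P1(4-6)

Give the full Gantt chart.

t=0-3: P1@Q0 runs 3, rem=3, quantum used, demote→Q1. Q0=[P2,P3,P4] Q1=[P1] Q2=[]
t=3-6: P2@Q0 runs 3, rem=10, I/O yield, promote→Q0. Q0=[P3,P4,P2] Q1=[P1] Q2=[]
t=6-9: P3@Q0 runs 3, rem=5, I/O yield, promote→Q0. Q0=[P4,P2,P3] Q1=[P1] Q2=[]
t=9-12: P4@Q0 runs 3, rem=6, quantum used, demote→Q1. Q0=[P2,P3] Q1=[P1,P4] Q2=[]
t=12-15: P2@Q0 runs 3, rem=7, I/O yield, promote→Q0. Q0=[P3,P2] Q1=[P1,P4] Q2=[]
t=15-18: P3@Q0 runs 3, rem=2, I/O yield, promote→Q0. Q0=[P2,P3] Q1=[P1,P4] Q2=[]
t=18-21: P2@Q0 runs 3, rem=4, I/O yield, promote→Q0. Q0=[P3,P2] Q1=[P1,P4] Q2=[]
t=21-23: P3@Q0 runs 2, rem=0, completes. Q0=[P2] Q1=[P1,P4] Q2=[]
t=23-26: P2@Q0 runs 3, rem=1, I/O yield, promote→Q0. Q0=[P2] Q1=[P1,P4] Q2=[]
t=26-27: P2@Q0 runs 1, rem=0, completes. Q0=[] Q1=[P1,P4] Q2=[]
t=27-30: P1@Q1 runs 3, rem=0, completes. Q0=[] Q1=[P4] Q2=[]
t=30-35: P4@Q1 runs 5, rem=1, quantum used, demote→Q2. Q0=[] Q1=[] Q2=[P4]
t=35-36: P4@Q2 runs 1, rem=0, completes. Q0=[] Q1=[] Q2=[]

Answer: P1(0-3) P2(3-6) P3(6-9) P4(9-12) P2(12-15) P3(15-18) P2(18-21) P3(21-23) P2(23-26) P2(26-27) P1(27-30) P4(30-35) P4(35-36)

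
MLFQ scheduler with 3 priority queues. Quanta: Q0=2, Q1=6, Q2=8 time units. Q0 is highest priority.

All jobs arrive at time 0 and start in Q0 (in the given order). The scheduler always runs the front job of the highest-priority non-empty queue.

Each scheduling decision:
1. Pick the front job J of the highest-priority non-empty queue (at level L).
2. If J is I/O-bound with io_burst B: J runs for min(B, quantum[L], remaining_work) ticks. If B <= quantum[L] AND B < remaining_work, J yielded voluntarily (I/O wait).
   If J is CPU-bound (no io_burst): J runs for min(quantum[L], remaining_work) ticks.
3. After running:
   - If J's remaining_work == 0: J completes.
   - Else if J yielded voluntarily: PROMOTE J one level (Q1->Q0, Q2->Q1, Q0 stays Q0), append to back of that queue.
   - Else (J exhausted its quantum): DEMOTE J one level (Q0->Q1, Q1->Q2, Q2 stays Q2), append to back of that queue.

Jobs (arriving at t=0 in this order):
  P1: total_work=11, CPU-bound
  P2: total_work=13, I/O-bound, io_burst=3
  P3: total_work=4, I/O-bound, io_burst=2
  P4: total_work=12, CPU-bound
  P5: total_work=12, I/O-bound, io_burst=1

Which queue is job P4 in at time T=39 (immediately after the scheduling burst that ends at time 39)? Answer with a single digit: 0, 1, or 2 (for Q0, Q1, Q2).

Answer: 2

Derivation:
t=0-2: P1@Q0 runs 2, rem=9, quantum used, demote→Q1. Q0=[P2,P3,P4,P5] Q1=[P1] Q2=[]
t=2-4: P2@Q0 runs 2, rem=11, quantum used, demote→Q1. Q0=[P3,P4,P5] Q1=[P1,P2] Q2=[]
t=4-6: P3@Q0 runs 2, rem=2, I/O yield, promote→Q0. Q0=[P4,P5,P3] Q1=[P1,P2] Q2=[]
t=6-8: P4@Q0 runs 2, rem=10, quantum used, demote→Q1. Q0=[P5,P3] Q1=[P1,P2,P4] Q2=[]
t=8-9: P5@Q0 runs 1, rem=11, I/O yield, promote→Q0. Q0=[P3,P5] Q1=[P1,P2,P4] Q2=[]
t=9-11: P3@Q0 runs 2, rem=0, completes. Q0=[P5] Q1=[P1,P2,P4] Q2=[]
t=11-12: P5@Q0 runs 1, rem=10, I/O yield, promote→Q0. Q0=[P5] Q1=[P1,P2,P4] Q2=[]
t=12-13: P5@Q0 runs 1, rem=9, I/O yield, promote→Q0. Q0=[P5] Q1=[P1,P2,P4] Q2=[]
t=13-14: P5@Q0 runs 1, rem=8, I/O yield, promote→Q0. Q0=[P5] Q1=[P1,P2,P4] Q2=[]
t=14-15: P5@Q0 runs 1, rem=7, I/O yield, promote→Q0. Q0=[P5] Q1=[P1,P2,P4] Q2=[]
t=15-16: P5@Q0 runs 1, rem=6, I/O yield, promote→Q0. Q0=[P5] Q1=[P1,P2,P4] Q2=[]
t=16-17: P5@Q0 runs 1, rem=5, I/O yield, promote→Q0. Q0=[P5] Q1=[P1,P2,P4] Q2=[]
t=17-18: P5@Q0 runs 1, rem=4, I/O yield, promote→Q0. Q0=[P5] Q1=[P1,P2,P4] Q2=[]
t=18-19: P5@Q0 runs 1, rem=3, I/O yield, promote→Q0. Q0=[P5] Q1=[P1,P2,P4] Q2=[]
t=19-20: P5@Q0 runs 1, rem=2, I/O yield, promote→Q0. Q0=[P5] Q1=[P1,P2,P4] Q2=[]
t=20-21: P5@Q0 runs 1, rem=1, I/O yield, promote→Q0. Q0=[P5] Q1=[P1,P2,P4] Q2=[]
t=21-22: P5@Q0 runs 1, rem=0, completes. Q0=[] Q1=[P1,P2,P4] Q2=[]
t=22-28: P1@Q1 runs 6, rem=3, quantum used, demote→Q2. Q0=[] Q1=[P2,P4] Q2=[P1]
t=28-31: P2@Q1 runs 3, rem=8, I/O yield, promote→Q0. Q0=[P2] Q1=[P4] Q2=[P1]
t=31-33: P2@Q0 runs 2, rem=6, quantum used, demote→Q1. Q0=[] Q1=[P4,P2] Q2=[P1]
t=33-39: P4@Q1 runs 6, rem=4, quantum used, demote→Q2. Q0=[] Q1=[P2] Q2=[P1,P4]
t=39-42: P2@Q1 runs 3, rem=3, I/O yield, promote→Q0. Q0=[P2] Q1=[] Q2=[P1,P4]
t=42-44: P2@Q0 runs 2, rem=1, quantum used, demote→Q1. Q0=[] Q1=[P2] Q2=[P1,P4]
t=44-45: P2@Q1 runs 1, rem=0, completes. Q0=[] Q1=[] Q2=[P1,P4]
t=45-48: P1@Q2 runs 3, rem=0, completes. Q0=[] Q1=[] Q2=[P4]
t=48-52: P4@Q2 runs 4, rem=0, completes. Q0=[] Q1=[] Q2=[]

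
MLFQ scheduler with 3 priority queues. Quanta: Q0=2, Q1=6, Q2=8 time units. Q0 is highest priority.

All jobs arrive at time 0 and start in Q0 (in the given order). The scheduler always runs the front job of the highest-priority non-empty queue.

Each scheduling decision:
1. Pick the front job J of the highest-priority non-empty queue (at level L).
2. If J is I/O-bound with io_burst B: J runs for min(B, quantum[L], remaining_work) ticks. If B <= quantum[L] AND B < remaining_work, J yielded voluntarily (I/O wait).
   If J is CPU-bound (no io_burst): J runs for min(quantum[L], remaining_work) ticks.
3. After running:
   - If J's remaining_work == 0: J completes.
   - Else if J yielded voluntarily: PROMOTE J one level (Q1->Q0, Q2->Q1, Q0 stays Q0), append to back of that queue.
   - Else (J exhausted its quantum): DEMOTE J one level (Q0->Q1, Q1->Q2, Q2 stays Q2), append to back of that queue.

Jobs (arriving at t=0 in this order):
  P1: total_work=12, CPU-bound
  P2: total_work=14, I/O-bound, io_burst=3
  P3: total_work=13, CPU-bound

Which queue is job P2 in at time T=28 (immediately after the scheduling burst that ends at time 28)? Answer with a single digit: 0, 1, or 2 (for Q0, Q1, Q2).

t=0-2: P1@Q0 runs 2, rem=10, quantum used, demote→Q1. Q0=[P2,P3] Q1=[P1] Q2=[]
t=2-4: P2@Q0 runs 2, rem=12, quantum used, demote→Q1. Q0=[P3] Q1=[P1,P2] Q2=[]
t=4-6: P3@Q0 runs 2, rem=11, quantum used, demote→Q1. Q0=[] Q1=[P1,P2,P3] Q2=[]
t=6-12: P1@Q1 runs 6, rem=4, quantum used, demote→Q2. Q0=[] Q1=[P2,P3] Q2=[P1]
t=12-15: P2@Q1 runs 3, rem=9, I/O yield, promote→Q0. Q0=[P2] Q1=[P3] Q2=[P1]
t=15-17: P2@Q0 runs 2, rem=7, quantum used, demote→Q1. Q0=[] Q1=[P3,P2] Q2=[P1]
t=17-23: P3@Q1 runs 6, rem=5, quantum used, demote→Q2. Q0=[] Q1=[P2] Q2=[P1,P3]
t=23-26: P2@Q1 runs 3, rem=4, I/O yield, promote→Q0. Q0=[P2] Q1=[] Q2=[P1,P3]
t=26-28: P2@Q0 runs 2, rem=2, quantum used, demote→Q1. Q0=[] Q1=[P2] Q2=[P1,P3]
t=28-30: P2@Q1 runs 2, rem=0, completes. Q0=[] Q1=[] Q2=[P1,P3]
t=30-34: P1@Q2 runs 4, rem=0, completes. Q0=[] Q1=[] Q2=[P3]
t=34-39: P3@Q2 runs 5, rem=0, completes. Q0=[] Q1=[] Q2=[]

Answer: 1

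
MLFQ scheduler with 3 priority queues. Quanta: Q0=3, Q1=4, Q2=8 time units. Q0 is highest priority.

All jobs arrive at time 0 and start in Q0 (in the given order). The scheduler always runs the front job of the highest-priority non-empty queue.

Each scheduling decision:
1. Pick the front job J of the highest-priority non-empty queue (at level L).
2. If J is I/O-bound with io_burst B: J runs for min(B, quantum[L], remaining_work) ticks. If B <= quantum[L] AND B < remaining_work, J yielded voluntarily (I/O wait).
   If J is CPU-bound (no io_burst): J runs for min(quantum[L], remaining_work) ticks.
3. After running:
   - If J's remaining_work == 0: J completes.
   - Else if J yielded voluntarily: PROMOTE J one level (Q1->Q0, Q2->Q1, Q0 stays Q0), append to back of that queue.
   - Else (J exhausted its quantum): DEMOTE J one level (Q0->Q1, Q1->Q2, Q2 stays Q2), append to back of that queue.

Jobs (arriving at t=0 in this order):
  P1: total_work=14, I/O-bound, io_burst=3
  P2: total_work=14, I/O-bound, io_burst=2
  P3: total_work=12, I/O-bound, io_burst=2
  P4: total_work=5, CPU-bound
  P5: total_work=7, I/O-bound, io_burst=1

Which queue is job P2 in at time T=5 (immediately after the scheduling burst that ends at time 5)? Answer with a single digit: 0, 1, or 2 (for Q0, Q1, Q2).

Answer: 0

Derivation:
t=0-3: P1@Q0 runs 3, rem=11, I/O yield, promote→Q0. Q0=[P2,P3,P4,P5,P1] Q1=[] Q2=[]
t=3-5: P2@Q0 runs 2, rem=12, I/O yield, promote→Q0. Q0=[P3,P4,P5,P1,P2] Q1=[] Q2=[]
t=5-7: P3@Q0 runs 2, rem=10, I/O yield, promote→Q0. Q0=[P4,P5,P1,P2,P3] Q1=[] Q2=[]
t=7-10: P4@Q0 runs 3, rem=2, quantum used, demote→Q1. Q0=[P5,P1,P2,P3] Q1=[P4] Q2=[]
t=10-11: P5@Q0 runs 1, rem=6, I/O yield, promote→Q0. Q0=[P1,P2,P3,P5] Q1=[P4] Q2=[]
t=11-14: P1@Q0 runs 3, rem=8, I/O yield, promote→Q0. Q0=[P2,P3,P5,P1] Q1=[P4] Q2=[]
t=14-16: P2@Q0 runs 2, rem=10, I/O yield, promote→Q0. Q0=[P3,P5,P1,P2] Q1=[P4] Q2=[]
t=16-18: P3@Q0 runs 2, rem=8, I/O yield, promote→Q0. Q0=[P5,P1,P2,P3] Q1=[P4] Q2=[]
t=18-19: P5@Q0 runs 1, rem=5, I/O yield, promote→Q0. Q0=[P1,P2,P3,P5] Q1=[P4] Q2=[]
t=19-22: P1@Q0 runs 3, rem=5, I/O yield, promote→Q0. Q0=[P2,P3,P5,P1] Q1=[P4] Q2=[]
t=22-24: P2@Q0 runs 2, rem=8, I/O yield, promote→Q0. Q0=[P3,P5,P1,P2] Q1=[P4] Q2=[]
t=24-26: P3@Q0 runs 2, rem=6, I/O yield, promote→Q0. Q0=[P5,P1,P2,P3] Q1=[P4] Q2=[]
t=26-27: P5@Q0 runs 1, rem=4, I/O yield, promote→Q0. Q0=[P1,P2,P3,P5] Q1=[P4] Q2=[]
t=27-30: P1@Q0 runs 3, rem=2, I/O yield, promote→Q0. Q0=[P2,P3,P5,P1] Q1=[P4] Q2=[]
t=30-32: P2@Q0 runs 2, rem=6, I/O yield, promote→Q0. Q0=[P3,P5,P1,P2] Q1=[P4] Q2=[]
t=32-34: P3@Q0 runs 2, rem=4, I/O yield, promote→Q0. Q0=[P5,P1,P2,P3] Q1=[P4] Q2=[]
t=34-35: P5@Q0 runs 1, rem=3, I/O yield, promote→Q0. Q0=[P1,P2,P3,P5] Q1=[P4] Q2=[]
t=35-37: P1@Q0 runs 2, rem=0, completes. Q0=[P2,P3,P5] Q1=[P4] Q2=[]
t=37-39: P2@Q0 runs 2, rem=4, I/O yield, promote→Q0. Q0=[P3,P5,P2] Q1=[P4] Q2=[]
t=39-41: P3@Q0 runs 2, rem=2, I/O yield, promote→Q0. Q0=[P5,P2,P3] Q1=[P4] Q2=[]
t=41-42: P5@Q0 runs 1, rem=2, I/O yield, promote→Q0. Q0=[P2,P3,P5] Q1=[P4] Q2=[]
t=42-44: P2@Q0 runs 2, rem=2, I/O yield, promote→Q0. Q0=[P3,P5,P2] Q1=[P4] Q2=[]
t=44-46: P3@Q0 runs 2, rem=0, completes. Q0=[P5,P2] Q1=[P4] Q2=[]
t=46-47: P5@Q0 runs 1, rem=1, I/O yield, promote→Q0. Q0=[P2,P5] Q1=[P4] Q2=[]
t=47-49: P2@Q0 runs 2, rem=0, completes. Q0=[P5] Q1=[P4] Q2=[]
t=49-50: P5@Q0 runs 1, rem=0, completes. Q0=[] Q1=[P4] Q2=[]
t=50-52: P4@Q1 runs 2, rem=0, completes. Q0=[] Q1=[] Q2=[]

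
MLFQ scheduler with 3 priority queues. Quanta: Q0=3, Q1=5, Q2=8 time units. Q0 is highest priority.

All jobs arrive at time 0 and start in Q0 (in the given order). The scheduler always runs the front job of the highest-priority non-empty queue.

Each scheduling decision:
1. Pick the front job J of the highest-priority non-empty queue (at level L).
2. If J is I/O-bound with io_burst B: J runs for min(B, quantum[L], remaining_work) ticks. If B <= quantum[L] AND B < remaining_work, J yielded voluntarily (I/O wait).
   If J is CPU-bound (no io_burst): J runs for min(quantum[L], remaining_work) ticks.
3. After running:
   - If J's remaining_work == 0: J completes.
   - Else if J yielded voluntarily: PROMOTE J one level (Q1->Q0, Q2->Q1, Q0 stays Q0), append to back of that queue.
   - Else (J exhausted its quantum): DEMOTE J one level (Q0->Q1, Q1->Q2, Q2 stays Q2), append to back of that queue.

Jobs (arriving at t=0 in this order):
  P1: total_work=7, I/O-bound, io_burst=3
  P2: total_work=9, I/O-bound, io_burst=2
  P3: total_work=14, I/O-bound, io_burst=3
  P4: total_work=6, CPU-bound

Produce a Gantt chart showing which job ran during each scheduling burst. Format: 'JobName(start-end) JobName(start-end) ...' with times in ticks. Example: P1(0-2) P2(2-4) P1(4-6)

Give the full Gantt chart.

t=0-3: P1@Q0 runs 3, rem=4, I/O yield, promote→Q0. Q0=[P2,P3,P4,P1] Q1=[] Q2=[]
t=3-5: P2@Q0 runs 2, rem=7, I/O yield, promote→Q0. Q0=[P3,P4,P1,P2] Q1=[] Q2=[]
t=5-8: P3@Q0 runs 3, rem=11, I/O yield, promote→Q0. Q0=[P4,P1,P2,P3] Q1=[] Q2=[]
t=8-11: P4@Q0 runs 3, rem=3, quantum used, demote→Q1. Q0=[P1,P2,P3] Q1=[P4] Q2=[]
t=11-14: P1@Q0 runs 3, rem=1, I/O yield, promote→Q0. Q0=[P2,P3,P1] Q1=[P4] Q2=[]
t=14-16: P2@Q0 runs 2, rem=5, I/O yield, promote→Q0. Q0=[P3,P1,P2] Q1=[P4] Q2=[]
t=16-19: P3@Q0 runs 3, rem=8, I/O yield, promote→Q0. Q0=[P1,P2,P3] Q1=[P4] Q2=[]
t=19-20: P1@Q0 runs 1, rem=0, completes. Q0=[P2,P3] Q1=[P4] Q2=[]
t=20-22: P2@Q0 runs 2, rem=3, I/O yield, promote→Q0. Q0=[P3,P2] Q1=[P4] Q2=[]
t=22-25: P3@Q0 runs 3, rem=5, I/O yield, promote→Q0. Q0=[P2,P3] Q1=[P4] Q2=[]
t=25-27: P2@Q0 runs 2, rem=1, I/O yield, promote→Q0. Q0=[P3,P2] Q1=[P4] Q2=[]
t=27-30: P3@Q0 runs 3, rem=2, I/O yield, promote→Q0. Q0=[P2,P3] Q1=[P4] Q2=[]
t=30-31: P2@Q0 runs 1, rem=0, completes. Q0=[P3] Q1=[P4] Q2=[]
t=31-33: P3@Q0 runs 2, rem=0, completes. Q0=[] Q1=[P4] Q2=[]
t=33-36: P4@Q1 runs 3, rem=0, completes. Q0=[] Q1=[] Q2=[]

Answer: P1(0-3) P2(3-5) P3(5-8) P4(8-11) P1(11-14) P2(14-16) P3(16-19) P1(19-20) P2(20-22) P3(22-25) P2(25-27) P3(27-30) P2(30-31) P3(31-33) P4(33-36)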